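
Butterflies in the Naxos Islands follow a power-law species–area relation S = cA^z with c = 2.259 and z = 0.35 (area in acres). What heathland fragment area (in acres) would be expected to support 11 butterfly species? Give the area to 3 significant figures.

11 = 2.259 × A^0.35  ⇒  A^0.35 = 11/2.259 = 4.869
ln A = ln(4.869) / 0.35 = 1.5830 / 0.35 = 4.5228
A = e^4.5228 ≈ 92.09 acres

92.1 acres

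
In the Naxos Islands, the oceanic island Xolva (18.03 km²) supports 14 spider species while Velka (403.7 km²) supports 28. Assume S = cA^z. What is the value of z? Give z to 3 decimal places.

0.223

Taking logs: ln S = ln c + z ln A, so z = (ln S₂ − ln S₁)/(ln A₂ − ln A₁).
z = ln(28/14) / ln(403.7/18.03) = ln(2) / ln(22.39) = 0.6931 / 3.1086 = 0.2230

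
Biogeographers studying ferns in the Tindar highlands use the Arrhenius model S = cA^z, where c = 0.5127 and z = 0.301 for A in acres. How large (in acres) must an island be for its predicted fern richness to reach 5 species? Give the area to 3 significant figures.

5 = 0.5127 × A^0.301  ⇒  A^0.301 = 5/0.5127 = 9.752
ln A = ln(9.752) / 0.301 = 2.2775 / 0.301 = 7.5665
A = e^7.5665 ≈ 1932 acres

1930 acres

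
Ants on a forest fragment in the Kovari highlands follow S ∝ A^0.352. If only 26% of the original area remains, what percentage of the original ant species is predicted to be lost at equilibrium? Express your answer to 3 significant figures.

37.8%

S_new/S_old = (A_new/A_old)^z = 0.26^0.352
= exp(0.352 × ln 0.26) = exp(0.352 × -1.3471) = exp(-0.4742) ≈ 0.6224
Fraction lost = 1 − 0.6224 = 0.3776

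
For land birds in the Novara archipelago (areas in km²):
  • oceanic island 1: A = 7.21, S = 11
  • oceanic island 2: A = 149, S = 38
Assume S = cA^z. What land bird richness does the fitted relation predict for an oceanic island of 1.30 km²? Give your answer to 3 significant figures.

5.46

z = ln(38/11) / ln(149/7.21) = 1.2397 / 3.0285 = 0.4093
c = 11 / 7.21^0.4093 = 11 / 2.245 = 4.9
S₃ = 4.9 × 1.3^0.4093 = 4.9 × 1.113 ≈ 5.456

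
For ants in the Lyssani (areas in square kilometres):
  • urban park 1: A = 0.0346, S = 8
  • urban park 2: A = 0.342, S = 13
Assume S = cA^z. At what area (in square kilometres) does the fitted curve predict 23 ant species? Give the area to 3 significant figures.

z = ln(13/8) / ln(0.342/0.0346) = 0.4855 / 2.2910 = 0.2119
c = 8 / 0.0346^0.2119 = 8 / 0.4902 = 16.32
A = (23/16.32)^(1/0.2119) ⇒ ln A = ln(1.409)/0.2119 = 1.6193
A = e^1.6193 ≈ 5.049 square kilometres

5.05 square kilometres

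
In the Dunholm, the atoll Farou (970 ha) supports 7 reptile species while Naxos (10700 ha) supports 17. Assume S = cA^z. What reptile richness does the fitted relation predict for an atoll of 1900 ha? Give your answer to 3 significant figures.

z = ln(17/7) / ln(10700/970) = 0.8873 / 2.4007 = 0.3696
c = 7 / 970^0.3696 = 7 / 12.7 = 0.551
S₃ = 0.551 × 1900^0.3696 = 0.551 × 16.29 ≈ 8.975

8.97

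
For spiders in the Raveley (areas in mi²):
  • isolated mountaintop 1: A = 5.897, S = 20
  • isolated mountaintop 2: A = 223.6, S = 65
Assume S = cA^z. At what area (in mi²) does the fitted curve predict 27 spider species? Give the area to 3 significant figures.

14.9 mi²

z = ln(65/20) / ln(223.6/5.897) = 1.1787 / 3.6354 = 0.3242
c = 20 / 5.897^0.3242 = 20 / 1.778 = 11.25
A = (27/11.25)^(1/0.3242) ⇒ ln A = ln(2.4)/0.3242 = 2.7001
A = e^2.7001 ≈ 14.88 mi²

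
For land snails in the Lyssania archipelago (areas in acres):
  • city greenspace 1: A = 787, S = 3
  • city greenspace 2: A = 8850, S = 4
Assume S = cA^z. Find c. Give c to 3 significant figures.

z = ln(S₂/S₁) / ln(A₂/A₁) = ln(4/3) / ln(8850/787) = 0.2877 / 2.4199 = 0.1189
c = S₁ / A₁^z = 3 / 787^0.1189 = 3 / 2.209 = 1.358

1.36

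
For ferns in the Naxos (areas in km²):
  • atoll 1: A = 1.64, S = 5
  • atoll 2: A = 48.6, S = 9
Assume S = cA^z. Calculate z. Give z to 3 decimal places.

0.173

Taking logs: ln S = ln c + z ln A, so z = (ln S₂ − ln S₁)/(ln A₂ − ln A₁).
z = ln(9/5) / ln(48.6/1.64) = ln(1.8) / ln(29.63) = 0.5878 / 3.3889 = 0.1734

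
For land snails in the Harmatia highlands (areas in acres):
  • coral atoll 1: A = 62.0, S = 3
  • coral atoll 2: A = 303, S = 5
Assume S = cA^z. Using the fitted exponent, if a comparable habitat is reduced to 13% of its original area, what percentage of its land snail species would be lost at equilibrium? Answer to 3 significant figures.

z = ln(5/3) / ln(303/62) = 0.5108 / 1.5866 = 0.3220
S_new/S_old = (A_new/A_old)^z = 0.13^0.3220 = exp(0.3220 × -2.0402) = 0.5185
Fraction lost = 1 − 0.5185 = 0.4815

48.2%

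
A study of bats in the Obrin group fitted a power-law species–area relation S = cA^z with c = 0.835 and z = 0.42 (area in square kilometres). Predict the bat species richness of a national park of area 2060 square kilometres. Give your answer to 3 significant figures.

20.6

S = 0.835 × 2060^0.42
ln S = ln 0.835 + 0.42 × ln 2060 = -0.1803 + 0.42 × 7.6305 = 3.0245
S = e^3.0245 ≈ 20.58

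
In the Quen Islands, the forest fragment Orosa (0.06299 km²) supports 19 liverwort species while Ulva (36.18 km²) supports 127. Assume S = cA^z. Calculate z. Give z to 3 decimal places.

Taking logs: ln S = ln c + z ln A, so z = (ln S₂ − ln S₁)/(ln A₂ − ln A₁).
z = ln(127/19) / ln(36.18/0.06299) = ln(6.684) / ln(574.4) = 1.8997 / 6.3533 = 0.2990

0.299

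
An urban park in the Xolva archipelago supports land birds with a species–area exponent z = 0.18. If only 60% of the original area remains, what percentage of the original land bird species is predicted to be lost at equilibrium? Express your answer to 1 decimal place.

S_new/S_old = (A_new/A_old)^z = 0.6^0.18
= exp(0.18 × ln 0.6) = exp(0.18 × -0.5108) = exp(-0.0919) ≈ 0.9122
Fraction lost = 1 − 0.9122 = 0.08785

8.8%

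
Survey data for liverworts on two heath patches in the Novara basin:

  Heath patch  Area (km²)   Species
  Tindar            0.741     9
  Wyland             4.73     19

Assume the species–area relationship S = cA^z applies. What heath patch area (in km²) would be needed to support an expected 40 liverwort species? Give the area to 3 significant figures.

z = ln(19/9) / ln(4.73/0.741) = 0.7472 / 1.8537 = 0.4031
c = 9 / 0.741^0.4031 = 9 / 0.8862 = 10.16
A = (40/10.16)^(1/0.4031) ⇒ ln A = ln(3.939)/0.4031 = 3.4007
A = e^3.4007 ≈ 29.99 km²

30.0 km²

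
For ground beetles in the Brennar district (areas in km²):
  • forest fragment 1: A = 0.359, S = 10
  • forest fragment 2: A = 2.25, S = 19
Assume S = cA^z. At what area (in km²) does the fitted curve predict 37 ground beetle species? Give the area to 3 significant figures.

15.1 km²

z = ln(19/10) / ln(2.25/0.359) = 0.6419 / 1.8354 = 0.3497
c = 10 / 0.359^0.3497 = 10 / 0.6989 = 14.31
A = (37/14.31)^(1/0.3497) ⇒ ln A = ln(2.586)/0.3497 = 2.7167
A = e^2.7167 ≈ 15.13 km²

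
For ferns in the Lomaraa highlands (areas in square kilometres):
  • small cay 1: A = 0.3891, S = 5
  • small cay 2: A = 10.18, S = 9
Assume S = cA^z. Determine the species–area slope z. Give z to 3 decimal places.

Taking logs: ln S = ln c + z ln A, so z = (ln S₂ − ln S₁)/(ln A₂ − ln A₁).
z = ln(9/5) / ln(10.18/0.3891) = ln(1.8) / ln(26.16) = 0.5878 / 3.2643 = 0.1801

0.180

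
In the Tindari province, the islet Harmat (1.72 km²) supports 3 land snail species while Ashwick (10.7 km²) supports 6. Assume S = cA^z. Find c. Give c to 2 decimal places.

z = ln(S₂/S₁) / ln(A₂/A₁) = ln(6/3) / ln(10.7/1.72) = 0.6931 / 1.8279 = 0.3792
c = S₁ / A₁^z = 3 / 1.72^0.3792 = 3 / 1.228 = 2.442

2.44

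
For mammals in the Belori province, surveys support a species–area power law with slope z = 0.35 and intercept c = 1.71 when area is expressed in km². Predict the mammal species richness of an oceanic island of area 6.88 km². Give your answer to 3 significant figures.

3.36

S = 1.71 × 6.88^0.35 = 1.71 × 1.964 ≈ 3.359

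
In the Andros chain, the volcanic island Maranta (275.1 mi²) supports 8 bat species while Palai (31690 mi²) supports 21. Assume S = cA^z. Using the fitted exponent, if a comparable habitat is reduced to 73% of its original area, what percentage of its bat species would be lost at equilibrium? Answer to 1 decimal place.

z = ln(21/8) / ln(31690/275.1) = 0.9651 / 4.7466 = 0.2033
S_new/S_old = (A_new/A_old)^z = 0.73^0.2033 = exp(0.2033 × -0.3147) = 0.938
Fraction lost = 1 − 0.938 = 0.06198

6.2%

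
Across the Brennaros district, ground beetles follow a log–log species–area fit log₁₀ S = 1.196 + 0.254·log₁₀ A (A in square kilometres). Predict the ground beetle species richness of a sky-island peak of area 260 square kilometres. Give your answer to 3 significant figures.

S = 15.7 × 260^0.254 = 15.7 × 4.106 ≈ 64.48

64.5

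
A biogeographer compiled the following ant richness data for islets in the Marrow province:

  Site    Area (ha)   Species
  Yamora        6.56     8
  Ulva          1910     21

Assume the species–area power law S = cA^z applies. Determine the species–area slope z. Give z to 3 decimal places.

Taking logs: ln S = ln c + z ln A, so z = (ln S₂ − ln S₁)/(ln A₂ − ln A₁).
z = ln(21/8) / ln(1910/6.56) = ln(2.625) / ln(291.2) = 0.9651 / 5.6739 = 0.1701

0.170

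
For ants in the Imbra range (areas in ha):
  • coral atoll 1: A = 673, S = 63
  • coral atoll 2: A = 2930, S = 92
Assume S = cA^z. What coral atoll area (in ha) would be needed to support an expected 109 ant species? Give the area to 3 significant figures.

z = ln(92/63) / ln(2930/673) = 0.3787 / 1.4710 = 0.2574
c = 63 / 673^0.2574 = 63 / 5.345 = 11.79
A = (109/11.79)^(1/0.2574) ⇒ ln A = ln(9.248)/0.2574 = 8.6415
A = e^8.6415 ≈ 5662 ha

5660 ha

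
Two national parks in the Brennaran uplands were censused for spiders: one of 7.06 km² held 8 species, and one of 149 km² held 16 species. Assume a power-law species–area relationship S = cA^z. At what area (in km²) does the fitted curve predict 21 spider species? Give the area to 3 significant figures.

z = ln(16/8) / ln(149/7.06) = 0.6931 / 3.0495 = 0.2273
c = 8 / 7.06^0.2273 = 8 / 1.559 = 5.13
A = (21/5.13)^(1/0.2273) ⇒ ln A = ln(4.093)/0.2273 = 6.2003
A = e^6.2003 ≈ 492.9 km²

493 km²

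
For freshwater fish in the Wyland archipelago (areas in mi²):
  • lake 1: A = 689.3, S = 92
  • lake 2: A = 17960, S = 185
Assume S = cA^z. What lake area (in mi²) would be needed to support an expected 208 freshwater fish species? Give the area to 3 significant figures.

z = ln(185/92) / ln(17960/689.3) = 0.6986 / 3.2602 = 0.2143
c = 92 / 689.3^0.2143 = 92 / 4.057 = 22.68
A = (208/22.68)^(1/0.2143) ⇒ ln A = ln(9.172)/0.2143 = 10.3428
A = e^10.3428 ≈ 31033 mi²

31000 mi²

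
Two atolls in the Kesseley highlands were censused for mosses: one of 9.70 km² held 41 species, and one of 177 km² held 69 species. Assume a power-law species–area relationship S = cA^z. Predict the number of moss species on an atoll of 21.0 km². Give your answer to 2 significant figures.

47

z = ln(69/41) / ln(177/9.7) = 0.5205 / 2.9040 = 0.1792
c = 41 / 9.7^0.1792 = 41 / 1.503 = 27.28
S₃ = 27.28 × 21^0.1792 = 27.28 × 1.726 ≈ 47.09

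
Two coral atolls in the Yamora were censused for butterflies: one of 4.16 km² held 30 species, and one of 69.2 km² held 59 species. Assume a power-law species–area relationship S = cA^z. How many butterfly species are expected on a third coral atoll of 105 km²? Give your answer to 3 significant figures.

65.2

z = ln(59/30) / ln(69.2/4.16) = 0.6763 / 2.8115 = 0.2406
c = 30 / 4.16^0.2406 = 30 / 1.409 = 21.29
S₃ = 21.29 × 105^0.2406 = 21.29 × 3.064 ≈ 65.22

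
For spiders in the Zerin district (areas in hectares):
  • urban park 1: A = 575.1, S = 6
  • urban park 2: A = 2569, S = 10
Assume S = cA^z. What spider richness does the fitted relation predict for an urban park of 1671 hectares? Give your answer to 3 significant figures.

z = ln(10/6) / ln(2569/575.1) = 0.5108 / 1.4967 = 0.3413
c = 6 / 575.1^0.3413 = 6 / 8.748 = 0.6859
S₃ = 0.6859 × 1671^0.3413 = 0.6859 × 12.59 ≈ 8.635

8.63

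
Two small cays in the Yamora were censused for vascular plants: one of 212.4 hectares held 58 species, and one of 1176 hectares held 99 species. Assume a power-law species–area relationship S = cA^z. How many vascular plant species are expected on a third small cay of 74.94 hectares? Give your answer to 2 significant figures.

42

z = ln(99/58) / ln(1176/212.4) = 0.5347 / 1.7114 = 0.3124
c = 58 / 212.4^0.3124 = 58 / 5.334 = 10.87
S₃ = 10.87 × 74.94^0.3124 = 10.87 × 3.852 ≈ 41.89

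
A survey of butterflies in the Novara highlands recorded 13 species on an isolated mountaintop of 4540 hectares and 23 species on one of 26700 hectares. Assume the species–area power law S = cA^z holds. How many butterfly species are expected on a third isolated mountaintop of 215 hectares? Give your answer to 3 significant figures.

z = ln(23/13) / ln(26700/4540) = 0.5705 / 1.7717 = 0.3220
c = 13 / 4540^0.3220 = 13 / 15.05 = 0.8635
S₃ = 0.8635 × 215^0.3220 = 0.8635 × 5.638 ≈ 4.868

4.87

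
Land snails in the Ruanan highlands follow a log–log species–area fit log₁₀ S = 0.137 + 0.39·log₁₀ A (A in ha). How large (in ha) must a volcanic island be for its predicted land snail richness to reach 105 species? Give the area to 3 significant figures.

67800 ha

105 = 1.371 × A^0.39  ⇒  A^0.39 = 105/1.371 = 76.59
ln A = ln(76.59) / 0.39 = 4.3385 / 0.39 = 11.1244
A = e^11.1244 ≈ 67804 ha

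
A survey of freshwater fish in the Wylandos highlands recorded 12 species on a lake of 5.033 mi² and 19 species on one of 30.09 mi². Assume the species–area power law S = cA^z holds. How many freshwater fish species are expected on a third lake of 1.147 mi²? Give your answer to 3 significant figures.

z = ln(19/12) / ln(30.09/5.033) = 0.4595 / 1.7882 = 0.2570
c = 12 / 5.033^0.2570 = 12 / 1.515 = 7.922
S₃ = 7.922 × 1.147^0.2570 = 7.922 × 1.036 ≈ 8.206

8.21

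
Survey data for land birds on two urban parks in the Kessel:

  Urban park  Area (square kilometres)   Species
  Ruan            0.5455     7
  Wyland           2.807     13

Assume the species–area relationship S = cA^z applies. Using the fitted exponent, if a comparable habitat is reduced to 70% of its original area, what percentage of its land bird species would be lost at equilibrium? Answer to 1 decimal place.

z = ln(13/7) / ln(2.807/0.5455) = 0.6190 / 1.6382 = 0.3779
S_new/S_old = (A_new/A_old)^z = 0.7^0.3779 = exp(0.3779 × -0.3567) = 0.8739
Fraction lost = 1 − 0.8739 = 0.1261

12.6%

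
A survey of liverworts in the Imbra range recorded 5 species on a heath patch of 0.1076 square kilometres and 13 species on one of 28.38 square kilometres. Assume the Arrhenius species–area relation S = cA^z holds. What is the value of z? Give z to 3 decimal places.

Taking logs: ln S = ln c + z ln A, so z = (ln S₂ − ln S₁)/(ln A₂ − ln A₁).
z = ln(13/5) / ln(28.38/0.1076) = ln(2.6) / ln(263.8) = 0.9555 / 5.5750 = 0.1714

0.171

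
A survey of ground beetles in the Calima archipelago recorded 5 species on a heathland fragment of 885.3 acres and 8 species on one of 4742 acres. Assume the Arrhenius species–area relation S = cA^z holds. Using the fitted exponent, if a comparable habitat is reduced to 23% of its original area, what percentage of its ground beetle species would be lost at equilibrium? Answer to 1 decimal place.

z = ln(8/5) / ln(4742/885.3) = 0.4700 / 1.6783 = 0.2800
S_new/S_old = (A_new/A_old)^z = 0.23^0.2800 = exp(0.2800 × -1.4697) = 0.6626
Fraction lost = 1 − 0.6626 = 0.3374

33.7%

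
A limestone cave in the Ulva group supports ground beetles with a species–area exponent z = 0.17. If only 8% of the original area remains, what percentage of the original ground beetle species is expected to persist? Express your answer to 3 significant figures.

S_new/S_old = (A_new/A_old)^z = 0.08^0.17
= exp(0.17 × ln 0.08) = exp(0.17 × -2.5257) = exp(-0.4294) ≈ 0.6509

65.1%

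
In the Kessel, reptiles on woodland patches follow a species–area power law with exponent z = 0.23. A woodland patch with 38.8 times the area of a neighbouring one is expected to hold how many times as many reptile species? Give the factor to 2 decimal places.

2.32

S₂/S₁ = (A₂/A₁)^z = 38.8^0.23
ln(S₂/S₁) = 0.23 × ln 38.8 = 0.23 × 3.6584 = 0.8414
S₂/S₁ = e^0.8414 ≈ 2.32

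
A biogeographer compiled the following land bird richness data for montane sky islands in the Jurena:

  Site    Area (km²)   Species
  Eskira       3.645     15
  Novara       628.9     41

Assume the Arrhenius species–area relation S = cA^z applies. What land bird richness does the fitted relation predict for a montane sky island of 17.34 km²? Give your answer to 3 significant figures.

z = ln(41/15) / ln(628.9/3.645) = 1.0055 / 5.1506 = 0.1952
c = 15 / 3.645^0.1952 = 15 / 1.287 = 11.65
S₃ = 11.65 × 17.34^0.1952 = 11.65 × 1.745 ≈ 20.34

20.3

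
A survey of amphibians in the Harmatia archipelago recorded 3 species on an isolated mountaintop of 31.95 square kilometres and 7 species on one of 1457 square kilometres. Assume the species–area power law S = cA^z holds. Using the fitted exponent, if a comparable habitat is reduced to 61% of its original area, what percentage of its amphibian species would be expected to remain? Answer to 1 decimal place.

z = ln(7/3) / ln(1457/31.95) = 0.8473 / 3.8200 = 0.2218
S_new/S_old = (A_new/A_old)^z = 0.61^0.2218 = exp(0.2218 × -0.4943) = 0.8962

89.6%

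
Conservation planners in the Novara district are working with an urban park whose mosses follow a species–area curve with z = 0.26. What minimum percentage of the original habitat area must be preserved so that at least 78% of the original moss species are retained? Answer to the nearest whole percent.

Need (A_new/A_old)^0.26 = 0.78, so A_new/A_old = 0.78^(1/0.26) = 0.78^3.846
ln(A_new/A_old) = ln 0.78 / 0.26 = -0.2485 / 0.26 = -0.9556
A_new/A_old = e^-0.9556 ≈ 0.3846

38%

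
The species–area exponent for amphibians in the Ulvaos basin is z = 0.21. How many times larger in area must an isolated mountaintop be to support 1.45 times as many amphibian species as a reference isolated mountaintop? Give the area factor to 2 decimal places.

5.87

(A₂/A₁)^0.21 = 1.45, so A₂/A₁ = 1.45^(1/0.21) = 1.45^4.762
ln(A₂/A₁) = ln 1.45 / 0.21 = 0.3716 / 0.21 = 1.7694
A₂/A₁ = e^1.7694 ≈ 5.867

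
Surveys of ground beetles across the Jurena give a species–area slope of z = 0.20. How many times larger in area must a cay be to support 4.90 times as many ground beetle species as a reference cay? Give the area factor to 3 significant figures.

2820

(A₂/A₁)^0.2 = 4.9, so A₂/A₁ = 4.9^(1/0.2) = 4.9^5
ln(A₂/A₁) = ln 4.9 / 0.2 = 1.5892 / 0.2 = 7.9462
A₂/A₁ = e^7.9462 ≈ 2825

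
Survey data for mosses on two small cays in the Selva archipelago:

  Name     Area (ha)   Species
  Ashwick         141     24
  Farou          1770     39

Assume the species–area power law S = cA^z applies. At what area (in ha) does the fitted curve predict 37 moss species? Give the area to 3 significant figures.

1350 ha

z = ln(39/24) / ln(1770/141) = 0.4855 / 2.5300 = 0.1919
c = 24 / 141^0.1919 = 24 / 2.585 = 9.285
A = (37/9.285)^(1/0.1919) ⇒ ln A = ln(3.985)/0.1919 = 7.2044
A = e^7.2044 ≈ 1345 ha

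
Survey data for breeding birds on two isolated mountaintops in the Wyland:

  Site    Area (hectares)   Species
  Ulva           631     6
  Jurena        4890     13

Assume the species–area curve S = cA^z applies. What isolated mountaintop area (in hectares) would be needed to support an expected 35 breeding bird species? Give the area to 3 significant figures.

67400 hectares

z = ln(13/6) / ln(4890/631) = 0.7732 / 2.0476 = 0.3776
c = 6 / 631^0.3776 = 6 / 11.41 = 0.5258
A = (35/0.5258)^(1/0.3776) ⇒ ln A = ln(66.56)/0.3776 = 11.1178
A = e^11.1178 ≈ 67361 hectares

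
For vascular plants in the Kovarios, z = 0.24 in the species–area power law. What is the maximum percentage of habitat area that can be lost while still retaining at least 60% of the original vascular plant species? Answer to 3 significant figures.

Need (A_new/A_old)^0.24 = 0.6, so A_new/A_old = 0.6^(1/0.24) = 0.6^4.167
ln(A_new/A_old) = ln 0.6 / 0.24 = -0.5108 / 0.24 = -2.1284
A_new/A_old = e^-2.1284 ≈ 0.119
Fraction that can be lost = 1 − 0.119 = 0.881

88.1%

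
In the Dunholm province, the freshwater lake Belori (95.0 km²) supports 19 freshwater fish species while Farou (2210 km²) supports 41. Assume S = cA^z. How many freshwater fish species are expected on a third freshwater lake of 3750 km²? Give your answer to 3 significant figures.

46.7

z = ln(41/19) / ln(2210/95) = 0.7691 / 3.1469 = 0.2444
c = 19 / 95^0.2444 = 19 / 3.044 = 6.243
S₃ = 6.243 × 3750^0.2444 = 6.243 × 7.474 ≈ 46.66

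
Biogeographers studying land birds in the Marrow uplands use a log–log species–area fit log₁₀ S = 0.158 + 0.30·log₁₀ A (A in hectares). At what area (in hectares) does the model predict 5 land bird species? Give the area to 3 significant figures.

5 = 1.439 × A^0.3  ⇒  A^0.3 = 5/1.439 = 3.475
ln A = ln(3.475) / 0.3 = 1.2456 / 0.3 = 4.1521
A = e^4.1521 ≈ 63.57 hectares

63.6 hectares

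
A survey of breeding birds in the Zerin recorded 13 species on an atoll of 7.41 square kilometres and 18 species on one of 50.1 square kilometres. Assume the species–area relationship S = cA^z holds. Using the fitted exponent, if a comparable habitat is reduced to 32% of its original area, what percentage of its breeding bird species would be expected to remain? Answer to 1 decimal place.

z = ln(18/13) / ln(50.1/7.41) = 0.3254 / 1.9112 = 0.1703
S_new/S_old = (A_new/A_old)^z = 0.32^0.1703 = exp(0.1703 × -1.1394) = 0.8236

82.4%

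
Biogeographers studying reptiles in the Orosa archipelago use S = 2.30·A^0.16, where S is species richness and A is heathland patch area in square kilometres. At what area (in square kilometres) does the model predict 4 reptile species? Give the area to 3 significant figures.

31.8 square kilometres

4 = 2.3 × A^0.16  ⇒  A^0.16 = 4/2.3 = 1.739
ln A = ln(1.739) / 0.16 = 0.5534 / 0.16 = 3.4587
A = e^3.4587 ≈ 31.77 square kilometres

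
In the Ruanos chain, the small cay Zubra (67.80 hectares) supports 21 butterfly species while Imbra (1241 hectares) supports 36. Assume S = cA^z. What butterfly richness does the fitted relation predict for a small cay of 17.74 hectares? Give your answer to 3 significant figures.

z = ln(36/21) / ln(1241/67.8) = 0.5390 / 2.9071 = 0.1854
c = 21 / 67.8^0.1854 = 21 / 2.185 = 9.609
S₃ = 9.609 × 17.74^0.1854 = 9.609 × 1.704 ≈ 16.38

16.4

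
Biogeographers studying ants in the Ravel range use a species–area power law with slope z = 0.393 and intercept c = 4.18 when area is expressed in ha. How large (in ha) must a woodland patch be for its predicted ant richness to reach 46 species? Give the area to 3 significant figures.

46 = 4.18 × A^0.393  ⇒  A^0.393 = 46/4.18 = 11
ln A = ln(11) / 0.393 = 2.3983 / 0.393 = 6.1026
A = e^6.1026 ≈ 447 ha

447 ha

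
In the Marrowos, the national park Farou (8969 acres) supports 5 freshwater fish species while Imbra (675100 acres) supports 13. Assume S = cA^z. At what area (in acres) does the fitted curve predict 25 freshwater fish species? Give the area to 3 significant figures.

z = ln(13/5) / ln(675100/8969) = 0.9555 / 4.3211 = 0.2211
c = 5 / 8969^0.2211 = 5 / 7.483 = 0.6682
A = (25/0.6682)^(1/0.2211) ⇒ ln A = ln(37.41)/0.2211 = 16.3799
A = e^16.3799 ≈ 12992102 acres

13000000 acres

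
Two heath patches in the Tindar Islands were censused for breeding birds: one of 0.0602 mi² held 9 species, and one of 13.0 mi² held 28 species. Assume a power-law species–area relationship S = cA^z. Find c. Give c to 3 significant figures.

16.3

z = ln(S₂/S₁) / ln(A₂/A₁) = ln(28/9) / ln(13/0.0602) = 1.1350 / 5.3750 = 0.2112
c = S₁ / A₁^z = 9 / 0.0602^0.2112 = 9 / 0.5525 = 16.29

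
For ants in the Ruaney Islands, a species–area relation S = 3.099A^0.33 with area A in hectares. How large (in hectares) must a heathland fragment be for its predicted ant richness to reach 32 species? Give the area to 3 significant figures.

32 = 3.099 × A^0.33  ⇒  A^0.33 = 32/3.099 = 10.33
ln A = ln(10.33) / 0.33 = 2.3347 / 0.33 = 7.0747
A = e^7.0747 ≈ 1182 hectares

1180 hectares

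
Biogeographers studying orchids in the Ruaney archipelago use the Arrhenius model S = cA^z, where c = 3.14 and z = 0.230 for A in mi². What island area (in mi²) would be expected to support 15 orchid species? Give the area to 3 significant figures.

15 = 3.14 × A^0.23  ⇒  A^0.23 = 15/3.14 = 4.777
ln A = ln(4.777) / 0.23 = 1.5638 / 0.23 = 6.7992
A = e^6.7992 ≈ 897.2 mi²

897 mi²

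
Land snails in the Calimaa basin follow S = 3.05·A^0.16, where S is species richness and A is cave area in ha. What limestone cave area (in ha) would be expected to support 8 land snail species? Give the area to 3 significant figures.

414 ha

8 = 3.05 × A^0.16  ⇒  A^0.16 = 8/3.05 = 2.623
ln A = ln(2.623) / 0.16 = 0.9643 / 0.16 = 6.0269
A = e^6.0269 ≈ 414.4 ha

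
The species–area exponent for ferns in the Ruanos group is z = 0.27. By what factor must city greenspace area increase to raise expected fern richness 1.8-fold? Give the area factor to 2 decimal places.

8.82

(A₂/A₁)^0.27 = 1.8, so A₂/A₁ = 1.8^(1/0.27) = 1.8^3.704
ln(A₂/A₁) = ln 1.8 / 0.27 = 0.5878 / 0.27 = 2.1770
A₂/A₁ = e^2.1770 ≈ 8.82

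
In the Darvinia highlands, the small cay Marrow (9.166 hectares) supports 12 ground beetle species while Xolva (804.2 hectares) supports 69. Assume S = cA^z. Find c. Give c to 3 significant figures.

5.05

z = ln(S₂/S₁) / ln(A₂/A₁) = ln(69/12) / ln(804.2/9.166) = 1.7492 / 4.4743 = 0.3909
c = S₁ / A₁^z = 12 / 9.166^0.3909 = 12 / 2.378 = 5.047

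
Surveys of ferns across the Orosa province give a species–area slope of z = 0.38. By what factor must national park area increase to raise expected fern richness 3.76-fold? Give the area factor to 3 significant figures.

32.6

(A₂/A₁)^0.38 = 3.76, so A₂/A₁ = 3.76^(1/0.38) = 3.76^2.632
ln(A₂/A₁) = ln 3.76 / 0.38 = 1.3244 / 0.38 = 3.4853
A₂/A₁ = e^3.4853 ≈ 32.63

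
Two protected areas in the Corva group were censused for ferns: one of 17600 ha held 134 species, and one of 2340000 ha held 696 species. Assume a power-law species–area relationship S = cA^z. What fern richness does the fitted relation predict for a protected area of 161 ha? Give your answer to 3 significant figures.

27.6

z = ln(696/134) / ln(2340000/17600) = 1.6475 / 4.8900 = 0.3369
c = 134 / 17600^0.3369 = 134 / 26.94 = 4.974
S₃ = 4.974 × 161^0.3369 = 4.974 × 5.54 ≈ 27.56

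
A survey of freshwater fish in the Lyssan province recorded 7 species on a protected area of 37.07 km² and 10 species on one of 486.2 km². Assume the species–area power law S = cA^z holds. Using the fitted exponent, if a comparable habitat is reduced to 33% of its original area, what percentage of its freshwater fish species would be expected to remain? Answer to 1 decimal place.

z = ln(10/7) / ln(486.2/37.07) = 0.3567 / 2.5738 = 0.1386
S_new/S_old = (A_new/A_old)^z = 0.33^0.1386 = exp(0.1386 × -1.1087) = 0.8576

85.8%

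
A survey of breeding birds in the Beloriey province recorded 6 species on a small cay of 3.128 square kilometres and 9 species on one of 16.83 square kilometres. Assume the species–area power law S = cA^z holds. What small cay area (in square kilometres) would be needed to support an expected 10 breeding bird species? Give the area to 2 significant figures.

z = ln(9/6) / ln(16.83/3.128) = 0.4055 / 1.6828 = 0.2410
c = 6 / 3.128^0.2410 = 6 / 1.316 = 4.558
A = (10/4.558)^(1/0.2410) ⇒ ln A = ln(2.194)/0.2410 = 3.2604
A = e^3.2604 ≈ 26.06 square kilometres

26 square kilometres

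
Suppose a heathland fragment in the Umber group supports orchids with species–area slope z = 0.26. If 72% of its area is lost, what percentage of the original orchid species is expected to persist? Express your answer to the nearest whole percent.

72%

S_new/S_old = (A_new/A_old)^z = 0.28^0.26
= exp(0.26 × ln 0.28) = exp(0.26 × -1.2730) = exp(-0.3310) ≈ 0.7182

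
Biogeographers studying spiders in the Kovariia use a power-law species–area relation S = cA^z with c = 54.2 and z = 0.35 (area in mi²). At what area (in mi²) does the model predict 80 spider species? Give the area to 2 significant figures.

80 = 54.2 × A^0.35  ⇒  A^0.35 = 80/54.2 = 1.476
ln A = ln(1.476) / 0.35 = 0.3893 / 0.35 = 1.1124
A = e^1.1124 ≈ 3.042 mi²

3.0 mi²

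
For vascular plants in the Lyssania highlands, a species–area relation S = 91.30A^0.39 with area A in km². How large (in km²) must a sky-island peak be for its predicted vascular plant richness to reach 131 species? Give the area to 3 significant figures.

2.52 km²

131 = 91.3 × A^0.39  ⇒  A^0.39 = 131/91.3 = 1.435
ln A = ln(1.435) / 0.39 = 0.3610 / 0.39 = 0.9258
A = e^0.9258 ≈ 2.524 km²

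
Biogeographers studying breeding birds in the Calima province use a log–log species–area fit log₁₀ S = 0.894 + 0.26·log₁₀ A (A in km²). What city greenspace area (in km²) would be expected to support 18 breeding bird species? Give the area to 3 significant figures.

24.5 km²

18 = 7.834 × A^0.26  ⇒  A^0.26 = 18/7.834 = 2.298
ln A = ln(2.298) / 0.26 = 0.8319 / 0.26 = 3.1995
A = e^3.1995 ≈ 24.52 km²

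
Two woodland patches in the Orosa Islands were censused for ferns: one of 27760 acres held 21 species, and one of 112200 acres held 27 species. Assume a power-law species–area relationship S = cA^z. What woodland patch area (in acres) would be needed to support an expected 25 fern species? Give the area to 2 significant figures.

z = ln(27/21) / ln(112200/27760) = 0.2513 / 1.3967 = 0.1799
c = 21 / 27760^0.1799 = 21 / 6.303 = 3.332
A = (25/3.332)^(1/0.1799) ⇒ ln A = ln(7.503)/0.1799 = 11.2003
A = e^11.2003 ≈ 73154 acres

73000 acres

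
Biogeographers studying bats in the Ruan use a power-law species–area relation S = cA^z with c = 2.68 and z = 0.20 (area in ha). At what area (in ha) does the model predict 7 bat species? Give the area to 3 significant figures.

7 = 2.68 × A^0.2  ⇒  A^0.2 = 7/2.68 = 2.612
ln A = ln(2.612) / 0.2 = 0.9601 / 0.2 = 4.8005
A = e^4.8005 ≈ 121.6 ha

122 ha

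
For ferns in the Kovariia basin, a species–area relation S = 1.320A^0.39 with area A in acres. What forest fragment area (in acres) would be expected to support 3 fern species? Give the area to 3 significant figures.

8.21 acres

3 = 1.32 × A^0.39  ⇒  A^0.39 = 3/1.32 = 2.273
ln A = ln(2.273) / 0.39 = 0.8210 / 0.39 = 2.1051
A = e^2.1051 ≈ 8.208 acres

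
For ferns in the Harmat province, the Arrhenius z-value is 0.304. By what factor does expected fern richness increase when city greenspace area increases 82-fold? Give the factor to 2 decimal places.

S₂/S₁ = (A₂/A₁)^z = 82^0.304
ln(S₂/S₁) = 0.304 × ln 82 = 0.304 × 4.4067 = 1.3396
S₂/S₁ = e^1.3396 ≈ 3.818

3.82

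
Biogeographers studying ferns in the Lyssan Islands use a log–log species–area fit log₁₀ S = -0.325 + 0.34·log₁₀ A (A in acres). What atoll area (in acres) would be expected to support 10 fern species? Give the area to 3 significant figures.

7890 acres

10 = 0.4732 × A^0.34  ⇒  A^0.34 = 10/0.4732 = 21.13
ln A = ln(21.13) / 0.34 = 3.0509 / 0.34 = 8.9733
A = e^8.9733 ≈ 7890 acres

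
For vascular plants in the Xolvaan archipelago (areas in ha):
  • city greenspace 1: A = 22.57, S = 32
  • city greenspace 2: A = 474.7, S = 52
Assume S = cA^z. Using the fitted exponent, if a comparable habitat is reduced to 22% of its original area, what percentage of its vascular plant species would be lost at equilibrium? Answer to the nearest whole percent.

z = ln(52/32) / ln(474.7/22.57) = 0.4855 / 3.0461 = 0.1594
S_new/S_old = (A_new/A_old)^z = 0.22^0.1594 = exp(0.1594 × -1.5141) = 0.7856
Fraction lost = 1 − 0.7856 = 0.2144

21%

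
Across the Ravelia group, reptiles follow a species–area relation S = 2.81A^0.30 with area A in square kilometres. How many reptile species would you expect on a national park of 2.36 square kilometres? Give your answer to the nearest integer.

4 species

S = 2.81 × 2.36^0.3 = 2.81 × 1.294 ≈ 3.636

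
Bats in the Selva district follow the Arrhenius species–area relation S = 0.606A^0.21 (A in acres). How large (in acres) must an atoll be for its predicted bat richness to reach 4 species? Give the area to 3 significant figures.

4 = 0.606 × A^0.21  ⇒  A^0.21 = 4/0.606 = 6.601
ln A = ln(6.601) / 0.21 = 1.8872 / 0.21 = 8.9865
A = e^8.9865 ≈ 7995 acres

7990 acres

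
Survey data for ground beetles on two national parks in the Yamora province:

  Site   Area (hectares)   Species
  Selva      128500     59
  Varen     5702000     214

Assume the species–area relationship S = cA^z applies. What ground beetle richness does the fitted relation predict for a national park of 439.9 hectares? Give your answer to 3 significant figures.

z = ln(214/59) / ln(5702000/128500) = 1.2884 / 3.7926 = 0.3397
c = 59 / 128500^0.3397 = 59 / 54.4 = 1.085
S₃ = 1.085 × 439.9^0.3397 = 1.085 × 7.907 ≈ 8.575

8.58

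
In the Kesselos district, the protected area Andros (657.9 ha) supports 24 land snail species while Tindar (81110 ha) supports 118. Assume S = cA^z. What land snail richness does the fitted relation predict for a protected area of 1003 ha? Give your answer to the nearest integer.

28

z = ln(118/24) / ln(81110/657.9) = 1.5926 / 4.8145 = 0.3308
c = 24 / 657.9^0.3308 = 24 / 8.555 = 2.805
S₃ = 2.805 × 1003^0.3308 = 2.805 × 9.836 ≈ 27.59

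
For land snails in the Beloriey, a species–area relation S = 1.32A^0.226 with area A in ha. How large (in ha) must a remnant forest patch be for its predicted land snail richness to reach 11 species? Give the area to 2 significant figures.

11 = 1.32 × A^0.226  ⇒  A^0.226 = 11/1.32 = 8.333
ln A = ln(8.333) / 0.226 = 2.1203 / 0.226 = 9.3817
A = e^9.3817 ≈ 11869 ha

12000 ha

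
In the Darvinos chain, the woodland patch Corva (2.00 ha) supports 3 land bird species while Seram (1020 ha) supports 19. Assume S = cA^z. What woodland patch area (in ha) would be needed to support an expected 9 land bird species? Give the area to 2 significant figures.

82 ha

z = ln(19/3) / ln(1020/2) = 1.8458 / 6.2344 = 0.2961
c = 3 / 2^0.2961 = 3 / 1.228 = 2.443
A = (9/2.443)^(1/0.2961) ⇒ ln A = ln(3.683)/0.2961 = 4.4038
A = e^4.4038 ≈ 81.76 ha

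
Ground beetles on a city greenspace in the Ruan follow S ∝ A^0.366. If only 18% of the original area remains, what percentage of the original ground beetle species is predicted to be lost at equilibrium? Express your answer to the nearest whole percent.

S_new/S_old = (A_new/A_old)^z = 0.18^0.366
= exp(0.366 × ln 0.18) = exp(0.366 × -1.7148) = exp(-0.6276) ≈ 0.5339
Fraction lost = 1 − 0.5339 = 0.4661

47%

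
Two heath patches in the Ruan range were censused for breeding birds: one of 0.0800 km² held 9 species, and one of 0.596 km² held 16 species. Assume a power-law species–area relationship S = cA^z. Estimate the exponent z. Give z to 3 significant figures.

0.287

Taking logs: ln S = ln c + z ln A, so z = (ln S₂ − ln S₁)/(ln A₂ − ln A₁).
z = ln(16/9) / ln(0.596/0.08) = ln(1.778) / ln(7.45) = 0.5754 / 2.0082 = 0.2865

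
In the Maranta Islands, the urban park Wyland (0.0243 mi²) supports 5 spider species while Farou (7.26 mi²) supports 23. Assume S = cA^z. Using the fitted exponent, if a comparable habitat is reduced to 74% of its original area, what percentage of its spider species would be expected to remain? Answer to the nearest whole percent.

92%

z = ln(23/5) / ln(7.26/0.0243) = 1.5261 / 5.6997 = 0.2677
S_new/S_old = (A_new/A_old)^z = 0.74^0.2677 = exp(0.2677 × -0.3011) = 0.9225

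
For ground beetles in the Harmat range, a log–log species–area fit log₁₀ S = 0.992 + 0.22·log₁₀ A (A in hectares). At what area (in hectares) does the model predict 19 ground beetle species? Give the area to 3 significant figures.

19 = 9.817 × A^0.22  ⇒  A^0.22 = 19/9.817 = 1.935
ln A = ln(1.935) / 0.22 = 0.6603 / 0.22 = 3.0012
A = e^3.0012 ≈ 20.11 hectares

20.1 hectares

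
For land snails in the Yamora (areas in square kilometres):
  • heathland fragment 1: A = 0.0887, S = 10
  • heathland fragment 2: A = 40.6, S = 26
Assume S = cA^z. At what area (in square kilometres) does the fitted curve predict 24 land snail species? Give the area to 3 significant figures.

24.3 square kilometres

z = ln(26/10) / ln(40.6/0.0887) = 0.9555 / 6.1263 = 0.1560
c = 10 / 0.0887^0.1560 = 10 / 0.6853 = 14.59
A = (24/14.59)^(1/0.1560) ⇒ ln A = ln(1.645)/0.1560 = 3.1906
A = e^3.1906 ≈ 24.3 square kilometres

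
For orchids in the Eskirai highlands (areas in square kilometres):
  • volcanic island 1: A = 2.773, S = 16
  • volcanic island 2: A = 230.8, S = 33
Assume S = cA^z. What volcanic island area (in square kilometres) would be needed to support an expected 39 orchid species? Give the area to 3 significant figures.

z = ln(33/16) / ln(230.8/2.773) = 0.7239 / 4.4216 = 0.1637
c = 16 / 2.773^0.1637 = 16 / 1.182 = 13.54
A = (39/13.54)^(1/0.1637) ⇒ ln A = ln(2.88)/0.1637 = 6.4619
A = e^6.4619 ≈ 640.3 square kilometres

640 square kilometres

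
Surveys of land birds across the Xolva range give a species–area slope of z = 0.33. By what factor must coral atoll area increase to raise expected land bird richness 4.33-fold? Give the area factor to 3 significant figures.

84.9

(A₂/A₁)^0.33 = 4.33, so A₂/A₁ = 4.33^(1/0.33) = 4.33^3.03
ln(A₂/A₁) = ln 4.33 / 0.33 = 1.4656 / 0.33 = 4.4411
A₂/A₁ = e^4.4411 ≈ 84.87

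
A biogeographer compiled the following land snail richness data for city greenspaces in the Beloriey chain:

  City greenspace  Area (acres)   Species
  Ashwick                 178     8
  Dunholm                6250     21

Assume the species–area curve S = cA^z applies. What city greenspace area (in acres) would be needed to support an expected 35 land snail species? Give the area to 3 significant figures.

41100 acres

z = ln(21/8) / ln(6250/178) = 0.9651 / 3.5586 = 0.2712
c = 8 / 178^0.2712 = 8 / 4.077 = 1.962
A = (35/1.962)^(1/0.2712) ⇒ ln A = ln(17.84)/0.2712 = 10.6239
A = e^10.6239 ≈ 41106 acres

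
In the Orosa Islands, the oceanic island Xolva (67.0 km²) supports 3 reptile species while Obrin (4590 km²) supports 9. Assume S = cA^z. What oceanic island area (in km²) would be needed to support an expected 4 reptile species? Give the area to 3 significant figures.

z = ln(9/3) / ln(4590/67) = 1.0986 / 4.2269 = 0.2599
c = 3 / 67^0.2599 = 3 / 2.983 = 1.006
A = (4/1.006)^(1/0.2599) ⇒ ln A = ln(3.977)/0.2599 = 5.3116
A = e^5.3116 ≈ 202.7 km²

203 km²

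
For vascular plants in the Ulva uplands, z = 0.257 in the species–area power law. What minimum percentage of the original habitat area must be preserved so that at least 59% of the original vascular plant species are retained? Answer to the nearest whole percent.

Need (A_new/A_old)^0.257 = 0.59, so A_new/A_old = 0.59^(1/0.257) = 0.59^3.891
ln(A_new/A_old) = ln 0.59 / 0.257 = -0.5276 / 0.257 = -2.0530
A_new/A_old = e^-2.0530 ≈ 0.1283

13%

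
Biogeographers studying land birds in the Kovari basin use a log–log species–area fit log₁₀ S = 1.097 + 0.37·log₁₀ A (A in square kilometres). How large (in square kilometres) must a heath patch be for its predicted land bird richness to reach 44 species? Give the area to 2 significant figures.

44 = 12.5 × A^0.37  ⇒  A^0.37 = 44/12.5 = 3.519
ln A = ln(3.519) / 0.37 = 1.2583 / 0.37 = 3.4007
A = e^3.4007 ≈ 29.98 square kilometres

30 square kilometres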